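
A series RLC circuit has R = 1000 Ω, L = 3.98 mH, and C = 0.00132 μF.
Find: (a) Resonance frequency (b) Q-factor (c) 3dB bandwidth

Step 1 — Resonance: ω₀ = 1/√(LC) = 1/√(0.00398·1.32e-09) = 4.363e+05 rad/s.
Step 2 — f₀ = ω₀/(2π) = 6.944e+04 Hz.
Step 3 — Series Q: Q = ω₀L/R = 4.363e+05·0.00398/1000 = 1.736.
Step 4 — Bandwidth: Δω = ω₀/Q = 2.513e+05 rad/s; BW = Δω/(2π) = 3.999e+04 Hz.

(a) f₀ = 6.944e+04 Hz  (b) Q = 1.736  (c) BW = 3.999e+04 Hz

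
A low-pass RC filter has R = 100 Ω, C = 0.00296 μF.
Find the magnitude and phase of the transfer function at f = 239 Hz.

Step 1 — Angular frequency: ω = 2π·239 = 1502 rad/s.
Step 2 — Transfer function: H(jω) = 1/(1 + jωRC).
Step 3 — Denominator: 1 + jωRC = 1 + j·1502·100·2.96e-09 = 1 + j0.0004445.
Step 4 — H = 1 - j0.0004445.
Step 5 — Magnitude: |H| = 1 (-0.0 dB); phase: φ = -0.0°.

|H| = 1 (-0.0 dB), φ = -0.0°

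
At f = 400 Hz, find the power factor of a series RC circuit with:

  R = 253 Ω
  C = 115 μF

Step 1 — Angular frequency: ω = 2π·f = 2π·400 = 2513 rad/s.
Step 2 — Component impedances:
  R: Z = R = 253 Ω
  C: Z = 1/(jωC) = -j/(ω·C) = 0 - j3.46 Ω
Step 3 — Series combination: Z_total = R + C = 253 - j3.46 Ω = 253∠-0.8° Ω.
Step 4 — Power factor: PF = cos(φ) = Re(Z)/|Z| = 253/253.02 = 0.9999.
Step 5 — Type: Im(Z) = -3.46 ⇒ leading (phase φ = -0.8°).

PF = 0.9999 (leading, φ = -0.8°)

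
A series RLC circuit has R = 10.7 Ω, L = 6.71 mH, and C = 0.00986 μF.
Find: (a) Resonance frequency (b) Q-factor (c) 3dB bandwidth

Step 1 — Resonance: ω₀ = 1/√(LC) = 1/√(0.00671·9.86e-09) = 1.229e+05 rad/s.
Step 2 — f₀ = ω₀/(2π) = 1.957e+04 Hz.
Step 3 — Series Q: Q = ω₀L/R = 1.229e+05·0.00671/10.7 = 77.1.
Step 4 — Bandwidth: Δω = ω₀/Q = 1595 rad/s; BW = Δω/(2π) = 253.8 Hz.

(a) f₀ = 1.957e+04 Hz  (b) Q = 77.1  (c) BW = 253.8 Hz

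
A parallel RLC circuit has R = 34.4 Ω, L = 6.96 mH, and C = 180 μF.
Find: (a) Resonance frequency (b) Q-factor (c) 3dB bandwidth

Step 1 — Resonance: ω₀ = 1/√(LC) = 1/√(0.00696·0.00018) = 893.4 rad/s.
Step 2 — f₀ = ω₀/(2π) = 142.2 Hz.
Step 3 — Parallel Q: Q = R/(ω₀L) = 34.4/(893.4·0.00696) = 5.532.
Step 4 — Bandwidth: Δω = ω₀/Q = 161.5 rad/s; BW = Δω/(2π) = 25.7 Hz.

(a) f₀ = 142.2 Hz  (b) Q = 5.532  (c) BW = 25.7 Hz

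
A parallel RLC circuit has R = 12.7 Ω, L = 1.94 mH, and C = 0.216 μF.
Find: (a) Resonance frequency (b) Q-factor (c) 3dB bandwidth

Step 1 — Resonance: ω₀ = 1/√(LC) = 1/√(0.00194·2.16e-07) = 4.885e+04 rad/s.
Step 2 — f₀ = ω₀/(2π) = 7775 Hz.
Step 3 — Parallel Q: Q = R/(ω₀L) = 12.7/(4.885e+04·0.00194) = 0.134.
Step 4 — Bandwidth: Δω = ω₀/Q = 3.645e+05 rad/s; BW = Δω/(2π) = 5.802e+04 Hz.

(a) f₀ = 7775 Hz  (b) Q = 0.134  (c) BW = 5.802e+04 Hz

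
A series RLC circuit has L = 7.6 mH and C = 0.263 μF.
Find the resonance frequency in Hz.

Step 1 — Resonance condition Im(Z)=0 gives ω₀ = 1/√(LC).
Step 2 — ω₀ = 1/√(0.0076·2.63e-07) = 2.237e+04 rad/s.
Step 3 — f₀ = ω₀/(2π) = 3560 Hz.

f₀ = 3560 Hz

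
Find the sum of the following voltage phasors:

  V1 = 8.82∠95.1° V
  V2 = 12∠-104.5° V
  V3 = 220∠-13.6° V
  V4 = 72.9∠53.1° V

Step 1 — Convert each phasor to rectangular form:
  V1 = 8.82·(cos(95.1°) + j·sin(95.1°)) = -0.784 + j8.785 V
  V2 = 12·(cos(-104.5°) + j·sin(-104.5°)) = -3.005 - j11.62 V
  V3 = 220·(cos(-13.6°) + j·sin(-13.6°)) = 213.8 - j51.73 V
  V4 = 72.9·(cos(53.1°) + j·sin(53.1°)) = 43.77 + j58.3 V
Step 2 — Sum components: V_total = 253.8 + j3.733 V.
Step 3 — Convert to polar: |V_total| = 253.8 V, ∠V_total = 0.8°.

V_total = 253.8∠0.8° V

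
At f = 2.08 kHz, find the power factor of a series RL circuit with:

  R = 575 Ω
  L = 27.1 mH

Step 1 — Angular frequency: ω = 2π·f = 2π·2080 = 1.307e+04 rad/s.
Step 2 — Component impedances:
  R: Z = R = 575 Ω
  L: Z = jωL = j·1.307e+04·0.0271 = 0 + j354.2 Ω
Step 3 — Series combination: Z_total = R + L = 575 + j354.2 Ω = 675.3∠31.6° Ω.
Step 4 — Power factor: PF = cos(φ) = Re(Z)/|Z| = 575/675.32 = 0.8514.
Step 5 — Type: Im(Z) = 354.2 ⇒ lagging (phase φ = 31.6°).

PF = 0.8514 (lagging, φ = 31.6°)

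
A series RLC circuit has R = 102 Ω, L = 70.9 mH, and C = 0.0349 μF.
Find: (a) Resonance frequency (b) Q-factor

Step 1 — Resonance condition Im(Z)=0 gives ω₀ = 1/√(LC).
Step 2 — ω₀ = 1/√(0.0709·3.49e-08) = 2.01e+04 rad/s.
Step 3 — f₀ = ω₀/(2π) = 3200 Hz.
Step 4 — Series Q: Q = ω₀L/R = 2.01e+04·0.0709/102 = 13.97.

(a) f₀ = 3200 Hz  (b) Q = 13.97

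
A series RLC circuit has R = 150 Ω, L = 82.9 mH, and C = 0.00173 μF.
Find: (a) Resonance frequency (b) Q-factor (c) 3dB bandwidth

Step 1 — Resonance: ω₀ = 1/√(LC) = 1/√(0.0829·1.73e-09) = 8.35e+04 rad/s.
Step 2 — f₀ = ω₀/(2π) = 1.329e+04 Hz.
Step 3 — Series Q: Q = ω₀L/R = 8.35e+04·0.0829/150 = 46.15.
Step 4 — Bandwidth: Δω = ω₀/Q = 1809 rad/s; BW = Δω/(2π) = 288 Hz.

(a) f₀ = 1.329e+04 Hz  (b) Q = 46.15  (c) BW = 288 Hz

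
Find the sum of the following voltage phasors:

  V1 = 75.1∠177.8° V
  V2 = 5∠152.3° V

Step 1 — Convert each phasor to rectangular form:
  V1 = 75.1·(cos(177.8°) + j·sin(177.8°)) = -75.04 + j2.883 V
  V2 = 5·(cos(152.3°) + j·sin(152.3°)) = -4.427 + j2.324 V
Step 2 — Sum components: V_total = -79.47 + j5.207 V.
Step 3 — Convert to polar: |V_total| = 79.64 V, ∠V_total = 176.3°.

V_total = 79.64∠176.3° V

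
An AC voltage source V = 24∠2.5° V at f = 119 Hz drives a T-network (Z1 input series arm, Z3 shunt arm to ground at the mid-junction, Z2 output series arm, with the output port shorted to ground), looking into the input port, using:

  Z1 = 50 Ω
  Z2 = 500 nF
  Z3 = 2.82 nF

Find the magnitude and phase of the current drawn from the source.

Step 1 — Angular frequency: ω = 2π·f = 2π·119 = 747.7 rad/s.
Step 2 — Component impedances:
  Z1: Z = R = 50 Ω
  Z2: Z = 1/(jωC) = -j/(ω·C) = 0 - j2675 Ω
  Z3: Z = 1/(jωC) = -j/(ω·C) = 0 - j4.743e+05 Ω
Step 3 — With the output port shorted to ground, the output series arm Z2 runs from the junction to ground; the shunt arm Z3 also runs from the junction to ground. They appear in parallel: Z3 || Z2 = 0 - j2660 Ω.
Step 4 — Series with input arm Z1: Z_in = Z1 + (Z3 || Z2) = 50 - j2660 Ω = 2660∠-88.9° Ω.
Step 5 — Source phasor: V = 24∠2.5° V = 23.98 + j1.047 V.
Step 6 — Ohm's law: I = V / Z_total = (23.98 + j1.047) / (50 - j2660) = -0.000224 + j0.009019 A.
Step 7 — Convert to polar: |I| = 0.009021 A, ∠I = 91.4°.

I = 0.009021∠91.4° A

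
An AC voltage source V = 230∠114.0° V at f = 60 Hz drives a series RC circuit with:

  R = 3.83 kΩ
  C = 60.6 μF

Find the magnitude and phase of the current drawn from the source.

Step 1 — Angular frequency: ω = 2π·f = 2π·60 = 377 rad/s.
Step 2 — Component impedances:
  R: Z = R = 3830 Ω
  C: Z = 1/(jωC) = -j/(ω·C) = 0 - j43.77 Ω
Step 3 — Series combination: Z_total = R + C = 3830 - j43.77 Ω = 3830∠-0.7° Ω.
Step 4 — Source phasor: V = 230∠114.0° V = -93.55 + j210.1 V.
Step 5 — Ohm's law: I = V / Z_total = (-93.55 + j210.1) / (3830 - j43.77) = -0.02505 + j0.05457 A.
Step 6 — Convert to polar: |I| = 0.06005 A, ∠I = 114.7°.

I = 0.06005∠114.7° A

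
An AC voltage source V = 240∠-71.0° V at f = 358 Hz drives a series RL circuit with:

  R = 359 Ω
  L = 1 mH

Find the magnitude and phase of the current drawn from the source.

Step 1 — Angular frequency: ω = 2π·f = 2π·358 = 2249 rad/s.
Step 2 — Component impedances:
  R: Z = R = 359 Ω
  L: Z = jωL = j·2249·0.001 = 0 + j2.249 Ω
Step 3 — Series combination: Z_total = R + L = 359 + j2.249 Ω = 359∠0.4° Ω.
Step 4 — Source phasor: V = 240∠-71.0° V = 78.14 - j226.9 V.
Step 5 — Ohm's law: I = V / Z_total = (78.14 - j226.9) / (359 + j2.249) = 0.2137 - j0.6334 A.
Step 6 — Convert to polar: |I| = 0.6685 A, ∠I = -71.4°.

I = 0.6685∠-71.4° A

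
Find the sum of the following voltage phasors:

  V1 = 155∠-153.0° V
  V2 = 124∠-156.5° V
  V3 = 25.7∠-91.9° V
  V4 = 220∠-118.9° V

Step 1 — Convert each phasor to rectangular form:
  V1 = 155·(cos(-153.0°) + j·sin(-153.0°)) = -138.1 - j70.37 V
  V2 = 124·(cos(-156.5°) + j·sin(-156.5°)) = -113.7 - j49.44 V
  V3 = 25.7·(cos(-91.9°) + j·sin(-91.9°)) = -0.8521 - j25.69 V
  V4 = 220·(cos(-118.9°) + j·sin(-118.9°)) = -106.3 - j192.6 V
Step 2 — Sum components: V_total = -359 - j338.1 V.
Step 3 — Convert to polar: |V_total| = 493.1 V, ∠V_total = -136.7°.

V_total = 493.1∠-136.7° V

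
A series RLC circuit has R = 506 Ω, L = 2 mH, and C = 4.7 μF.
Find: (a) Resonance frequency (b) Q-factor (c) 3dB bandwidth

Step 1 — Resonance: ω₀ = 1/√(LC) = 1/√(0.002·4.7e-06) = 1.031e+04 rad/s.
Step 2 — f₀ = ω₀/(2π) = 1642 Hz.
Step 3 — Series Q: Q = ω₀L/R = 1.031e+04·0.002/506 = 0.04077.
Step 4 — Bandwidth: Δω = ω₀/Q = 2.53e+05 rad/s; BW = Δω/(2π) = 4.027e+04 Hz.

(a) f₀ = 1642 Hz  (b) Q = 0.04077  (c) BW = 4.027e+04 Hz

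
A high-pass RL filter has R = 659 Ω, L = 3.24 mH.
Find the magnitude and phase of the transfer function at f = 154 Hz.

Step 1 — Angular frequency: ω = 2π·154 = 967.6 rad/s.
Step 2 — Transfer function: H(jω) = jωL/(R + jωL).
Step 3 — Numerator jωL = j·3.135; denominator R + jωL = 659 + j3.135.
Step 4 — H = 2.263e-05 + j0.004757.
Step 5 — Magnitude: |H| = 0.004757 (-46.5 dB); phase: φ = 89.7°.

|H| = 0.004757 (-46.5 dB), φ = 89.7°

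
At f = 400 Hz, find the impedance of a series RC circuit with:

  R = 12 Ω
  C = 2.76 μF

Step 1 — Angular frequency: ω = 2π·f = 2π·400 = 2513 rad/s.
Step 2 — Component impedances:
  R: Z = R = 12 Ω
  C: Z = 1/(jωC) = -j/(ω·C) = 0 - j144.2 Ω
Step 3 — Series combination: Z_total = R + C = 12 - j144.2 Ω = 144.7∠-85.2° Ω.

Z = 12 - j144.2 Ω = 144.7∠-85.2° Ω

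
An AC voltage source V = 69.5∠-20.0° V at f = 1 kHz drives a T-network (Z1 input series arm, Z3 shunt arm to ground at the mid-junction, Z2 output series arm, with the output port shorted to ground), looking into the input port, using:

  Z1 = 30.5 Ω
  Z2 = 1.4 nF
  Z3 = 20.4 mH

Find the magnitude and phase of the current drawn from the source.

Step 1 — Angular frequency: ω = 2π·f = 2π·1000 = 6283 rad/s.
Step 2 — Component impedances:
  Z1: Z = R = 30.5 Ω
  Z2: Z = 1/(jωC) = -j/(ω·C) = 0 - j1.137e+05 Ω
  Z3: Z = jωL = j·6283·0.0204 = 0 + j128.2 Ω
Step 3 — With the output port shorted to ground, the output series arm Z2 runs from the junction to ground; the shunt arm Z3 also runs from the junction to ground. They appear in parallel: Z3 || Z2 = 0 + j128.3 Ω.
Step 4 — Series with input arm Z1: Z_in = Z1 + (Z3 || Z2) = 30.5 + j128.3 Ω = 131.9∠76.6° Ω.
Step 5 — Source phasor: V = 69.5∠-20.0° V = 65.31 - j23.77 V.
Step 6 — Ohm's law: I = V / Z_total = (65.31 - j23.77) / (30.5 + j128.3) = -0.06084 - j0.5234 A.
Step 7 — Convert to polar: |I| = 0.5269 A, ∠I = -96.6°.

I = 0.5269∠-96.6° A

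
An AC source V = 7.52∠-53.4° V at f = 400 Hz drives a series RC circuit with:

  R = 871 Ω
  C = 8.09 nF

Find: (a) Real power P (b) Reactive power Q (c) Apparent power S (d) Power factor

Step 1 — Angular frequency: ω = 2π·f = 2π·400 = 2513 rad/s.
Step 2 — Component impedances:
  R: Z = R = 871 Ω
  C: Z = 1/(jωC) = -j/(ω·C) = 0 - j4.918e+04 Ω
Step 3 — Series combination: Z_total = R + C = 871 - j4.918e+04 Ω = 4.919e+04∠-89.0° Ω.
Step 4 — Source phasor: V = 7.52∠-53.4° V = 4.484 - j6.037 V.
Step 5 — Current: I = V / Z = 0.0001243 + j8.896e-05 A = 0.0001529∠35.6° A.
Step 6 — Complex power: S = V·I* = 2.036e-05 - j0.001149 VA.
Step 7 — Real power: P = Re(S) = 2.036e-05 W.
Step 8 — Reactive power: Q = Im(S) = -0.001149 VAR.
Step 9 — Apparent power: |S| = 0.00115 VA.
Step 10 — Power factor: PF = P/|S| = 0.01771 (leading).

(a) P = 2.036e-05 W  (b) Q = -0.001149 VAR  (c) S = 0.00115 VA  (d) PF = 0.01771 (leading)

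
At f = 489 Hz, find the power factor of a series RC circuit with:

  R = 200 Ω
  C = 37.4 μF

Step 1 — Angular frequency: ω = 2π·f = 2π·489 = 3072 rad/s.
Step 2 — Component impedances:
  R: Z = R = 200 Ω
  C: Z = 1/(jωC) = -j/(ω·C) = 0 - j8.702 Ω
Step 3 — Series combination: Z_total = R + C = 200 - j8.702 Ω = 200.2∠-2.5° Ω.
Step 4 — Power factor: PF = cos(φ) = Re(Z)/|Z| = 200/200.19 = 0.9991.
Step 5 — Type: Im(Z) = -8.702 ⇒ leading (phase φ = -2.5°).

PF = 0.9991 (leading, φ = -2.5°)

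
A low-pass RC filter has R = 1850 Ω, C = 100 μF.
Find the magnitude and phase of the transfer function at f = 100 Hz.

Step 1 — Angular frequency: ω = 2π·100 = 628.3 rad/s.
Step 2 — Transfer function: H(jω) = 1/(1 + jωRC).
Step 3 — Denominator: 1 + jωRC = 1 + j·628.3·1850·0.0001 = 1 + j116.2.
Step 4 — H = 7.401e-05 - j0.008602.
Step 5 — Magnitude: |H| = 0.008603 (-41.3 dB); phase: φ = -89.5°.

|H| = 0.008603 (-41.3 dB), φ = -89.5°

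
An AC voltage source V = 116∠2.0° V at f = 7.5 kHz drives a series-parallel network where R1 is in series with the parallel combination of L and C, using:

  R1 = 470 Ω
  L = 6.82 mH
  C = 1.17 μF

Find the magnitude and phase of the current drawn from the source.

Step 1 — Angular frequency: ω = 2π·f = 2π·7500 = 4.712e+04 rad/s.
Step 2 — Component impedances:
  R1: Z = R = 470 Ω
  L: Z = jωL = j·4.712e+04·0.00682 = 0 + j321.4 Ω
  C: Z = 1/(jωC) = -j/(ω·C) = 0 - j18.14 Ω
Step 3 — Parallel branch: L || C = 1/(1/L + 1/C) = 0 - j19.22 Ω.
Step 4 — Series with R1: Z_total = R1 + (L || C) = 470 - j19.22 Ω = 470.4∠-2.3° Ω.
Step 5 — Source phasor: V = 116∠2.0° V = 115.9 + j4.048 V.
Step 6 — Ohm's law: I = V / Z_total = (115.9 + j4.048) / (470 - j19.22) = 0.2459 + j0.01867 A.
Step 7 — Convert to polar: |I| = 0.2466 A, ∠I = 4.3°.

I = 0.2466∠4.3° A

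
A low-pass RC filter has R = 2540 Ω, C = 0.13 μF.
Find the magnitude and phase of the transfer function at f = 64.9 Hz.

Step 1 — Angular frequency: ω = 2π·64.9 = 407.8 rad/s.
Step 2 — Transfer function: H(jω) = 1/(1 + jωRC).
Step 3 — Denominator: 1 + jωRC = 1 + j·407.8·2540·1.3e-07 = 1 + j0.1346.
Step 4 — H = 0.9822 - j0.1323.
Step 5 — Magnitude: |H| = 0.9911 (-0.1 dB); phase: φ = -7.7°.

|H| = 0.9911 (-0.1 dB), φ = -7.7°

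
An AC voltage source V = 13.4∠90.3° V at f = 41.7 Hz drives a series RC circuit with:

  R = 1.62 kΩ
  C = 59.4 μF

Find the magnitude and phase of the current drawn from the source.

Step 1 — Angular frequency: ω = 2π·f = 2π·41.7 = 262 rad/s.
Step 2 — Component impedances:
  R: Z = R = 1620 Ω
  C: Z = 1/(jωC) = -j/(ω·C) = 0 - j64.25 Ω
Step 3 — Series combination: Z_total = R + C = 1620 - j64.25 Ω = 1621∠-2.3° Ω.
Step 4 — Source phasor: V = 13.4∠90.3° V = -0.07016 + j13.4 V.
Step 5 — Ohm's law: I = V / Z_total = (-0.07016 + j13.4) / (1620 - j64.25) = -0.0003708 + j0.008257 A.
Step 6 — Convert to polar: |I| = 0.008265 A, ∠I = 92.6°.

I = 0.008265∠92.6° A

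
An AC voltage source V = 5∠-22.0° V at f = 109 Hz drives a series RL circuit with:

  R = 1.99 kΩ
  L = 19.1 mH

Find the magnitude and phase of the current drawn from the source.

Step 1 — Angular frequency: ω = 2π·f = 2π·109 = 684.9 rad/s.
Step 2 — Component impedances:
  R: Z = R = 1990 Ω
  L: Z = jωL = j·684.9·0.0191 = 0 + j13.08 Ω
Step 3 — Series combination: Z_total = R + L = 1990 + j13.08 Ω = 1990∠0.4° Ω.
Step 4 — Source phasor: V = 5∠-22.0° V = 4.636 - j1.873 V.
Step 5 — Ohm's law: I = V / Z_total = (4.636 - j1.873) / (1990 + j13.08) = 0.002323 - j0.0009565 A.
Step 6 — Convert to polar: |I| = 0.002513 A, ∠I = -22.4°.

I = 0.002513∠-22.4° A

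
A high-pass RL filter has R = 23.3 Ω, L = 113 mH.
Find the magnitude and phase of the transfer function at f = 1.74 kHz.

Step 1 — Angular frequency: ω = 2π·1740 = 1.093e+04 rad/s.
Step 2 — Transfer function: H(jω) = jωL/(R + jωL).
Step 3 — Numerator jωL = j·1235; denominator R + jωL = 23.3 + j1235.
Step 4 — H = 0.9996 + j0.01885.
Step 5 — Magnitude: |H| = 0.9998 (-0.0 dB); phase: φ = 1.1°.

|H| = 0.9998 (-0.0 dB), φ = 1.1°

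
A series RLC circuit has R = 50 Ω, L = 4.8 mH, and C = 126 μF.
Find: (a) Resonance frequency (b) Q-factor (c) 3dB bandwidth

Step 1 — Resonance: ω₀ = 1/√(LC) = 1/√(0.0048·0.000126) = 1286 rad/s.
Step 2 — f₀ = ω₀/(2π) = 204.7 Hz.
Step 3 — Series Q: Q = ω₀L/R = 1286·0.0048/50 = 0.1234.
Step 4 — Bandwidth: Δω = ω₀/Q = 1.042e+04 rad/s; BW = Δω/(2π) = 1658 Hz.

(a) f₀ = 204.7 Hz  (b) Q = 0.1234  (c) BW = 1658 Hz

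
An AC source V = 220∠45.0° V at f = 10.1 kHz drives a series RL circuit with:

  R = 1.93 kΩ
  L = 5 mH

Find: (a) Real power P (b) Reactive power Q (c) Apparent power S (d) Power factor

Step 1 — Angular frequency: ω = 2π·f = 2π·1.01e+04 = 6.346e+04 rad/s.
Step 2 — Component impedances:
  R: Z = R = 1930 Ω
  L: Z = jωL = j·6.346e+04·0.005 = 0 + j317.3 Ω
Step 3 — Series combination: Z_total = R + L = 1930 + j317.3 Ω = 1956∠9.3° Ω.
Step 4 — Source phasor: V = 220∠45.0° V = 155.6 + j155.6 V.
Step 5 — Current: I = V / Z = 0.09138 + j0.06558 A = 0.1125∠35.7° A.
Step 6 — Complex power: S = V·I* = 24.42 + j4.014 VA.
Step 7 — Real power: P = Re(S) = 24.42 W.
Step 8 — Reactive power: Q = Im(S) = 4.014 VAR.
Step 9 — Apparent power: |S| = 24.75 VA.
Step 10 — Power factor: PF = P/|S| = 0.9868 (lagging).

(a) P = 24.42 W  (b) Q = 4.014 VAR  (c) S = 24.75 VA  (d) PF = 0.9868 (lagging)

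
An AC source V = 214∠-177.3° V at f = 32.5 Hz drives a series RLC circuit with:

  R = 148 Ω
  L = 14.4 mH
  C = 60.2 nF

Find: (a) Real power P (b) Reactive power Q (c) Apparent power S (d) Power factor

Step 1 — Angular frequency: ω = 2π·f = 2π·32.5 = 204.2 rad/s.
Step 2 — Component impedances:
  R: Z = R = 148 Ω
  L: Z = jωL = j·204.2·0.0144 = 0 + j2.941 Ω
  C: Z = 1/(jωC) = -j/(ω·C) = 0 - j8.135e+04 Ω
Step 3 — Series combination: Z_total = R + L + C = 148 - j8.134e+04 Ω = 8.134e+04∠-89.9° Ω.
Step 4 — Source phasor: V = 214∠-177.3° V = -213.8 - j10.08 V.
Step 5 — Current: I = V / Z = 0.0001191 - j0.002628 A = 0.002631∠-87.4° A.
Step 6 — Complex power: S = V·I* = 0.001024 - j0.563 VA.
Step 7 — Real power: P = Re(S) = 0.001024 W.
Step 8 — Reactive power: Q = Im(S) = -0.563 VAR.
Step 9 — Apparent power: |S| = 0.563 VA.
Step 10 — Power factor: PF = P/|S| = 0.001819 (leading).

(a) P = 0.001024 W  (b) Q = -0.563 VAR  (c) S = 0.563 VA  (d) PF = 0.001819 (leading)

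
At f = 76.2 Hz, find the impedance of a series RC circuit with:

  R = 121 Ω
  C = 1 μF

Step 1 — Angular frequency: ω = 2π·f = 2π·76.2 = 478.8 rad/s.
Step 2 — Component impedances:
  R: Z = R = 121 Ω
  C: Z = 1/(jωC) = -j/(ω·C) = 0 - j2089 Ω
Step 3 — Series combination: Z_total = R + C = 121 - j2089 Ω = 2092∠-86.7° Ω.

Z = 121 - j2089 Ω = 2092∠-86.7° Ω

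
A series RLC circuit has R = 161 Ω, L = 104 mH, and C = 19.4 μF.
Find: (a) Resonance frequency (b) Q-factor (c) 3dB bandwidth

Step 1 — Resonance: ω₀ = 1/√(LC) = 1/√(0.104·1.94e-05) = 704 rad/s.
Step 2 — f₀ = ω₀/(2π) = 112 Hz.
Step 3 — Series Q: Q = ω₀L/R = 704·0.104/161 = 0.4548.
Step 4 — Bandwidth: Δω = ω₀/Q = 1548 rad/s; BW = Δω/(2π) = 246.4 Hz.

(a) f₀ = 112 Hz  (b) Q = 0.4548  (c) BW = 246.4 Hz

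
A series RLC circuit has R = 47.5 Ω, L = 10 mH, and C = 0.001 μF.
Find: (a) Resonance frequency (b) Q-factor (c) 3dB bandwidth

Step 1 — Resonance: ω₀ = 1/√(LC) = 1/√(0.01·1e-09) = 3.162e+05 rad/s.
Step 2 — f₀ = ω₀/(2π) = 5.033e+04 Hz.
Step 3 — Series Q: Q = ω₀L/R = 3.162e+05·0.01/47.5 = 66.57.
Step 4 — Bandwidth: Δω = ω₀/Q = 4750 rad/s; BW = Δω/(2π) = 756 Hz.

(a) f₀ = 5.033e+04 Hz  (b) Q = 66.57  (c) BW = 756 Hz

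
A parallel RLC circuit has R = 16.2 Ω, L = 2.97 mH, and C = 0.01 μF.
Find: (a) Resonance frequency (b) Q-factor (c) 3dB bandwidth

Step 1 — Resonance: ω₀ = 1/√(LC) = 1/√(0.00297·1e-08) = 1.835e+05 rad/s.
Step 2 — f₀ = ω₀/(2π) = 2.92e+04 Hz.
Step 3 — Parallel Q: Q = R/(ω₀L) = 16.2/(1.835e+05·0.00297) = 0.02973.
Step 4 — Bandwidth: Δω = ω₀/Q = 6.173e+06 rad/s; BW = Δω/(2π) = 9.824e+05 Hz.

(a) f₀ = 2.92e+04 Hz  (b) Q = 0.02973  (c) BW = 9.824e+05 Hz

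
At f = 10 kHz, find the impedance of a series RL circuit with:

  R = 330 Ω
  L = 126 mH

Step 1 — Angular frequency: ω = 2π·f = 2π·1e+04 = 6.283e+04 rad/s.
Step 2 — Component impedances:
  R: Z = R = 330 Ω
  L: Z = jωL = j·6.283e+04·0.126 = 0 + j7917 Ω
Step 3 — Series combination: Z_total = R + L = 330 + j7917 Ω = 7924∠87.6° Ω.

Z = 330 + j7917 Ω = 7924∠87.6° Ω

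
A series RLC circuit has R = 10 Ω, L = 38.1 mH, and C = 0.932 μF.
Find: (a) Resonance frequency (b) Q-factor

Step 1 — Resonance condition Im(Z)=0 gives ω₀ = 1/√(LC).
Step 2 — ω₀ = 1/√(0.0381·9.32e-07) = 5307 rad/s.
Step 3 — f₀ = ω₀/(2π) = 844.6 Hz.
Step 4 — Series Q: Q = ω₀L/R = 5307·0.0381/10 = 20.22.

(a) f₀ = 844.6 Hz  (b) Q = 20.22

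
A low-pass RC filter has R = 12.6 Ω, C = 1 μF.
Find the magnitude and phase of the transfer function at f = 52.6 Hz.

Step 1 — Angular frequency: ω = 2π·52.6 = 330.5 rad/s.
Step 2 — Transfer function: H(jω) = 1/(1 + jωRC).
Step 3 — Denominator: 1 + jωRC = 1 + j·330.5·12.6·1e-06 = 1 + j0.004164.
Step 4 — H = 1 - j0.004164.
Step 5 — Magnitude: |H| = 1 (-0.0 dB); phase: φ = -0.2°.

|H| = 1 (-0.0 dB), φ = -0.2°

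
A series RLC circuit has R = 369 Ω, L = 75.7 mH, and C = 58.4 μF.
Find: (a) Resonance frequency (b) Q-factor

Step 1 — Resonance condition Im(Z)=0 gives ω₀ = 1/√(LC).
Step 2 — ω₀ = 1/√(0.0757·5.84e-05) = 475.6 rad/s.
Step 3 — f₀ = ω₀/(2π) = 75.69 Hz.
Step 4 — Series Q: Q = ω₀L/R = 475.6·0.0757/369 = 0.09757.

(a) f₀ = 75.69 Hz  (b) Q = 0.09757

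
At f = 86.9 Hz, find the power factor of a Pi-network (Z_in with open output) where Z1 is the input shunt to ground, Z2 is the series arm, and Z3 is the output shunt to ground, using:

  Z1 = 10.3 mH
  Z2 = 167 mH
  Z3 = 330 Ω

Step 1 — Angular frequency: ω = 2π·f = 2π·86.9 = 546 rad/s.
Step 2 — Component impedances:
  Z1: Z = jωL = j·546·0.0103 = 0 + j5.624 Ω
  Z2: Z = jωL = j·546·0.167 = 0 + j91.18 Ω
  Z3: Z = R = 330 Ω
Step 3 — With open output, the series arm Z2 and the output shunt Z3 appear in series to ground: Z2 + Z3 = 330 + j91.18 Ω.
Step 4 — Parallel with input shunt Z1: Z_in = Z1 || (Z2 + Z3) = 0.08825 + j5.598 Ω = 5.599∠89.1° Ω.
Step 5 — Power factor: PF = cos(φ) = Re(Z)/|Z| = 0.08825/5.599 = 0.01576.
Step 6 — Type: Im(Z) = 5.598 ⇒ lagging (phase φ = 89.1°).

PF = 0.01576 (lagging, φ = 89.1°)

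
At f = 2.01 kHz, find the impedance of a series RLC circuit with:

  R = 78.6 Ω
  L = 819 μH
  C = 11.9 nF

Step 1 — Angular frequency: ω = 2π·f = 2π·2010 = 1.263e+04 rad/s.
Step 2 — Component impedances:
  R: Z = R = 78.6 Ω
  L: Z = jωL = j·1.263e+04·0.000819 = 0 + j10.34 Ω
  C: Z = 1/(jωC) = -j/(ω·C) = 0 - j6654 Ω
Step 3 — Series combination: Z_total = R + L + C = 78.6 - j6644 Ω = 6644∠-89.3° Ω.

Z = 78.6 - j6644 Ω = 6644∠-89.3° Ω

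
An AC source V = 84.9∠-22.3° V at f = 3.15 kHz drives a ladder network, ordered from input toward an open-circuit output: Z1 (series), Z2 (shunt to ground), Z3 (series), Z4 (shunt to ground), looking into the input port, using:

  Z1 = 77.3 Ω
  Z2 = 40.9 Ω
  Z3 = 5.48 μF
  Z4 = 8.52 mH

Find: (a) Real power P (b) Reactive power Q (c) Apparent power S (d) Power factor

Step 1 — Angular frequency: ω = 2π·f = 2π·3150 = 1.979e+04 rad/s.
Step 2 — Component impedances:
  Z1: Z = R = 77.3 Ω
  Z2: Z = R = 40.9 Ω
  Z3: Z = 1/(jωC) = -j/(ω·C) = 0 - j9.22 Ω
  Z4: Z = jωL = j·1.979e+04·0.00852 = 0 + j168.6 Ω
Step 3 — Ladder network (open output): work backward from the far end, alternating series and parallel combinations. Z_in = 115.7 + j9.846 Ω = 116.1∠4.9° Ω.
Step 4 — Source phasor: V = 84.9∠-22.3° V = 78.55 - j32.22 V.
Step 5 — Current: I = V / Z = 0.6506 - j0.3339 A = 0.7313∠-27.2° A.
Step 6 — Complex power: S = V·I* = 61.87 + j5.266 VA.
Step 7 — Real power: P = Re(S) = 61.87 W.
Step 8 — Reactive power: Q = Im(S) = 5.266 VAR.
Step 9 — Apparent power: |S| = 62.09 VA.
Step 10 — Power factor: PF = P/|S| = 0.9964 (lagging).

(a) P = 61.87 W  (b) Q = 5.266 VAR  (c) S = 62.09 VA  (d) PF = 0.9964 (lagging)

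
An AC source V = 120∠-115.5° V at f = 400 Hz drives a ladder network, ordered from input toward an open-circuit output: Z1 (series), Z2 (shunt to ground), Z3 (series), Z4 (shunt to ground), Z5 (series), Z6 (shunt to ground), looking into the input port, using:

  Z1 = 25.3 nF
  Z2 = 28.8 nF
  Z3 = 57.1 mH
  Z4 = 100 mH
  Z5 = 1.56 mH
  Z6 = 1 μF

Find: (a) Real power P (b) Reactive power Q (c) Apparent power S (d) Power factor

Step 1 — Angular frequency: ω = 2π·f = 2π·400 = 2513 rad/s.
Step 2 — Component impedances:
  Z1: Z = 1/(jωC) = -j/(ω·C) = 0 - j1.573e+04 Ω
  Z2: Z = 1/(jωC) = -j/(ω·C) = 0 - j1.382e+04 Ω
  Z3: Z = jωL = j·2513·0.0571 = 0 + j143.5 Ω
  Z4: Z = jωL = j·2513·0.1 = 0 + j251.3 Ω
  Z5: Z = jωL = j·2513·0.00156 = 0 + j3.921 Ω
  Z6: Z = 1/(jωC) = -j/(ω·C) = 0 - j397.9 Ω
Step 3 — Ladder network (open output): work backward from the far end, alternating series and parallel combinations. Z_in = 0 - j1.484e+04 Ω = 1.484e+04∠-90.0° Ω.
Step 4 — Source phasor: V = 120∠-115.5° V = -51.66 - j108.3 V.
Step 5 — Current: I = V / Z = 0.007301 - j0.003482 A = 0.008089∠-25.5° A.
Step 6 — Complex power: S = V·I* = 0 - j0.9707 VA.
Step 7 — Real power: P = Re(S) = 0 W.
Step 8 — Reactive power: Q = Im(S) = -0.9707 VAR.
Step 9 — Apparent power: |S| = 0.9707 VA.
Step 10 — Power factor: PF = P/|S| = 0 (leading).

(a) P = 0 W  (b) Q = -0.9707 VAR  (c) S = 0.9707 VA  (d) PF = 0 (leading)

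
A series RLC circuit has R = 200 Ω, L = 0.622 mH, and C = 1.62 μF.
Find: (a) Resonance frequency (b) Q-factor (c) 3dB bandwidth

Step 1 — Resonance: ω₀ = 1/√(LC) = 1/√(0.000622·1.62e-06) = 3.15e+04 rad/s.
Step 2 — f₀ = ω₀/(2π) = 5014 Hz.
Step 3 — Series Q: Q = ω₀L/R = 3.15e+04·0.000622/200 = 0.09797.
Step 4 — Bandwidth: Δω = ω₀/Q = 3.215e+05 rad/s; BW = Δω/(2π) = 5.118e+04 Hz.

(a) f₀ = 5014 Hz  (b) Q = 0.09797  (c) BW = 5.118e+04 Hz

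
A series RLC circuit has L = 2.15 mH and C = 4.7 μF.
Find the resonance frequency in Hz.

Step 1 — Resonance condition Im(Z)=0 gives ω₀ = 1/√(LC).
Step 2 — ω₀ = 1/√(0.00215·4.7e-06) = 9948 rad/s.
Step 3 — f₀ = ω₀/(2π) = 1583 Hz.

f₀ = 1583 Hz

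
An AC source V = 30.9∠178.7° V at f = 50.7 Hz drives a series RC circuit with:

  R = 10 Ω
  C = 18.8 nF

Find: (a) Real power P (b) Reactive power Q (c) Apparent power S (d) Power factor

Step 1 — Angular frequency: ω = 2π·f = 2π·50.7 = 318.6 rad/s.
Step 2 — Component impedances:
  R: Z = R = 10 Ω
  C: Z = 1/(jωC) = -j/(ω·C) = 0 - j1.67e+05 Ω
Step 3 — Series combination: Z_total = R + C = 10 - j1.67e+05 Ω = 1.67e+05∠-90.0° Ω.
Step 4 — Source phasor: V = 30.9∠178.7° V = -30.89 + j0.701 V.
Step 5 — Current: I = V / Z = -4.21e-06 - j0.000185 A = 0.0001851∠-91.3° A.
Step 6 — Complex power: S = V·I* = 3.425e-07 - j0.005718 VA.
Step 7 — Real power: P = Re(S) = 3.425e-07 W.
Step 8 — Reactive power: Q = Im(S) = -0.005718 VAR.
Step 9 — Apparent power: |S| = 0.005718 VA.
Step 10 — Power factor: PF = P/|S| = 5.989e-05 (leading).

(a) P = 3.425e-07 W  (b) Q = -0.005718 VAR  (c) S = 0.005718 VA  (d) PF = 5.989e-05 (leading)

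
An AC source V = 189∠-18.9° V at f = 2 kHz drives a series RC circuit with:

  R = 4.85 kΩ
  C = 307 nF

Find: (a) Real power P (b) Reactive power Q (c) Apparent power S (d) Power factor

Step 1 — Angular frequency: ω = 2π·f = 2π·2000 = 1.257e+04 rad/s.
Step 2 — Component impedances:
  R: Z = R = 4850 Ω
  C: Z = 1/(jωC) = -j/(ω·C) = 0 - j259.2 Ω
Step 3 — Series combination: Z_total = R + C = 4850 - j259.2 Ω = 4857∠-3.1° Ω.
Step 4 — Source phasor: V = 189∠-18.9° V = 178.8 - j61.22 V.
Step 5 — Current: I = V / Z = 0.03744 - j0.01062 A = 0.03891∠-15.8° A.
Step 6 — Complex power: S = V·I* = 7.344 - j0.3925 VA.
Step 7 — Real power: P = Re(S) = 7.344 W.
Step 8 — Reactive power: Q = Im(S) = -0.3925 VAR.
Step 9 — Apparent power: |S| = 7.355 VA.
Step 10 — Power factor: PF = P/|S| = 0.9986 (leading).

(a) P = 7.344 W  (b) Q = -0.3925 VAR  (c) S = 7.355 VA  (d) PF = 0.9986 (leading)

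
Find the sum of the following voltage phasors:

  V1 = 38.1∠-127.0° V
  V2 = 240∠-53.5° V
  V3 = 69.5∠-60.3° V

Step 1 — Convert each phasor to rectangular form:
  V1 = 38.1·(cos(-127.0°) + j·sin(-127.0°)) = -22.93 - j30.43 V
  V2 = 240·(cos(-53.5°) + j·sin(-53.5°)) = 142.8 - j192.9 V
  V3 = 69.5·(cos(-60.3°) + j·sin(-60.3°)) = 34.43 - j60.37 V
Step 2 — Sum components: V_total = 154.3 - j283.7 V.
Step 3 — Convert to polar: |V_total| = 322.9 V, ∠V_total = -61.5°.

V_total = 322.9∠-61.5° V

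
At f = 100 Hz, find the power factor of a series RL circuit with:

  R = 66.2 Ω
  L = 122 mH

Step 1 — Angular frequency: ω = 2π·f = 2π·100 = 628.3 rad/s.
Step 2 — Component impedances:
  R: Z = R = 66.2 Ω
  L: Z = jωL = j·628.3·0.122 = 0 + j76.65 Ω
Step 3 — Series combination: Z_total = R + L = 66.2 + j76.65 Ω = 101.3∠49.2° Ω.
Step 4 — Power factor: PF = cos(φ) = Re(Z)/|Z| = 66.2/101.28 = 0.6536.
Step 5 — Type: Im(Z) = 76.65 ⇒ lagging (phase φ = 49.2°).

PF = 0.6536 (lagging, φ = 49.2°)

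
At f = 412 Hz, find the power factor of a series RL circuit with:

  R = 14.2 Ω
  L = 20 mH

Step 1 — Angular frequency: ω = 2π·f = 2π·412 = 2589 rad/s.
Step 2 — Component impedances:
  R: Z = R = 14.2 Ω
  L: Z = jωL = j·2589·0.02 = 0 + j51.77 Ω
Step 3 — Series combination: Z_total = R + L = 14.2 + j51.77 Ω = 53.69∠74.7° Ω.
Step 4 — Power factor: PF = cos(φ) = Re(Z)/|Z| = 14.2/53.69 = 0.2645.
Step 5 — Type: Im(Z) = 51.77 ⇒ lagging (phase φ = 74.7°).

PF = 0.2645 (lagging, φ = 74.7°)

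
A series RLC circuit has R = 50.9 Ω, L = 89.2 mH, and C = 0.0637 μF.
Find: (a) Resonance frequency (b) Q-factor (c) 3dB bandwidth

Step 1 — Resonance: ω₀ = 1/√(LC) = 1/√(0.0892·6.37e-08) = 1.327e+04 rad/s.
Step 2 — f₀ = ω₀/(2π) = 2111 Hz.
Step 3 — Series Q: Q = ω₀L/R = 1.327e+04·0.0892/50.9 = 23.25.
Step 4 — Bandwidth: Δω = ω₀/Q = 570.6 rad/s; BW = Δω/(2π) = 90.82 Hz.

(a) f₀ = 2111 Hz  (b) Q = 23.25  (c) BW = 90.82 Hz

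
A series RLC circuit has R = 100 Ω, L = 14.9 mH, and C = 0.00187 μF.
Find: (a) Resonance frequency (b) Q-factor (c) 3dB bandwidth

Step 1 — Resonance: ω₀ = 1/√(LC) = 1/√(0.0149·1.87e-09) = 1.894e+05 rad/s.
Step 2 — f₀ = ω₀/(2π) = 3.015e+04 Hz.
Step 3 — Series Q: Q = ω₀L/R = 1.894e+05·0.0149/100 = 28.23.
Step 4 — Bandwidth: Δω = ω₀/Q = 6711 rad/s; BW = Δω/(2π) = 1068 Hz.

(a) f₀ = 3.015e+04 Hz  (b) Q = 28.23  (c) BW = 1068 Hz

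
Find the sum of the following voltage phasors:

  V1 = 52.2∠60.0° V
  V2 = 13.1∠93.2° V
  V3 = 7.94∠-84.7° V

Step 1 — Convert each phasor to rectangular form:
  V1 = 52.2·(cos(60.0°) + j·sin(60.0°)) = 26.1 + j45.21 V
  V2 = 13.1·(cos(93.2°) + j·sin(93.2°)) = -0.7313 + j13.08 V
  V3 = 7.94·(cos(-84.7°) + j·sin(-84.7°)) = 0.7334 - j7.906 V
Step 2 — Sum components: V_total = 26.1 + j50.38 V.
Step 3 — Convert to polar: |V_total| = 56.74 V, ∠V_total = 62.6°.

V_total = 56.74∠62.6° V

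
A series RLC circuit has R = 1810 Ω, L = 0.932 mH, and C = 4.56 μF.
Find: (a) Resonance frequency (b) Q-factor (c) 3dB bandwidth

Step 1 — Resonance: ω₀ = 1/√(LC) = 1/√(0.000932·4.56e-06) = 1.534e+04 rad/s.
Step 2 — f₀ = ω₀/(2π) = 2441 Hz.
Step 3 — Series Q: Q = ω₀L/R = 1.534e+04·0.000932/1810 = 0.007899.
Step 4 — Bandwidth: Δω = ω₀/Q = 1.942e+06 rad/s; BW = Δω/(2π) = 3.091e+05 Hz.

(a) f₀ = 2441 Hz  (b) Q = 0.007899  (c) BW = 3.091e+05 Hz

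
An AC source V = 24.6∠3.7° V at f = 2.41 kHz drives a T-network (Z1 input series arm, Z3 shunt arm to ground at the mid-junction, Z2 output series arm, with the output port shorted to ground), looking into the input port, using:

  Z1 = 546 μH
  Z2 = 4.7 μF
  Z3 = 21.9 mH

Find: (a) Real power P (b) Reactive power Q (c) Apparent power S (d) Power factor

Step 1 — Angular frequency: ω = 2π·f = 2π·2410 = 1.514e+04 rad/s.
Step 2 — Component impedances:
  Z1: Z = jωL = j·1.514e+04·0.000546 = 0 + j8.268 Ω
  Z2: Z = 1/(jωC) = -j/(ω·C) = 0 - j14.05 Ω
  Z3: Z = jωL = j·1.514e+04·0.0219 = 0 + j331.6 Ω
Step 3 — With the output port shorted to ground, the output series arm Z2 runs from the junction to ground; the shunt arm Z3 also runs from the junction to ground. They appear in parallel: Z3 || Z2 = 0 - j14.67 Ω.
Step 4 — Series with input arm Z1: Z_in = Z1 + (Z3 || Z2) = 0 - j6.405 Ω = 6.405∠-90.0° Ω.
Step 5 — Source phasor: V = 24.6∠3.7° V = 24.55 + j1.587 V.
Step 6 — Current: I = V / Z = -0.2479 + j3.833 A = 3.841∠93.7° A.
Step 7 — Complex power: S = V·I* = 0 - j94.48 VA.
Step 8 — Real power: P = Re(S) = 0 W.
Step 9 — Reactive power: Q = Im(S) = -94.48 VAR.
Step 10 — Apparent power: |S| = 94.48 VA.
Step 11 — Power factor: PF = P/|S| = 0 (leading).

(a) P = 0 W  (b) Q = -94.48 VAR  (c) S = 94.48 VA  (d) PF = 0 (leading)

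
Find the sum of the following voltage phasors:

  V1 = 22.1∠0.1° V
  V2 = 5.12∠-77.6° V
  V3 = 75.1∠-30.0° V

Step 1 — Convert each phasor to rectangular form:
  V1 = 22.1·(cos(0.1°) + j·sin(0.1°)) = 22.1 + j0.03857 V
  V2 = 5.12·(cos(-77.6°) + j·sin(-77.6°)) = 1.099 - j5.001 V
  V3 = 75.1·(cos(-30.0°) + j·sin(-30.0°)) = 65.04 - j37.55 V
Step 2 — Sum components: V_total = 88.24 - j42.51 V.
Step 3 — Convert to polar: |V_total| = 97.94 V, ∠V_total = -25.7°.

V_total = 97.94∠-25.7° V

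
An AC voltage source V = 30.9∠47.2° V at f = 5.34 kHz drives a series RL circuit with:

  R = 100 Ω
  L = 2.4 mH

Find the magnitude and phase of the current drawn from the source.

Step 1 — Angular frequency: ω = 2π·f = 2π·5340 = 3.355e+04 rad/s.
Step 2 — Component impedances:
  R: Z = R = 100 Ω
  L: Z = jωL = j·3.355e+04·0.0024 = 0 + j80.53 Ω
Step 3 — Series combination: Z_total = R + L = 100 + j80.53 Ω = 128.4∠38.8° Ω.
Step 4 — Source phasor: V = 30.9∠47.2° V = 20.99 + j22.67 V.
Step 5 — Ohm's law: I = V / Z_total = (20.99 + j22.67) / (100 + j80.53) = 0.2381 + j0.03498 A.
Step 6 — Convert to polar: |I| = 0.2407 A, ∠I = 8.4°.

I = 0.2407∠8.4° A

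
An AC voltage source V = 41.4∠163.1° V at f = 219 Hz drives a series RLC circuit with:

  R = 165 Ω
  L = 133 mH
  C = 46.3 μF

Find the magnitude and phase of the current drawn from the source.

Step 1 — Angular frequency: ω = 2π·f = 2π·219 = 1376 rad/s.
Step 2 — Component impedances:
  R: Z = R = 165 Ω
  L: Z = jωL = j·1376·0.133 = 0 + j183 Ω
  C: Z = 1/(jωC) = -j/(ω·C) = 0 - j15.7 Ω
Step 3 — Series combination: Z_total = R + L + C = 165 + j167.3 Ω = 235∠45.4° Ω.
Step 4 — Source phasor: V = 41.4∠163.1° V = -39.61 + j12.04 V.
Step 5 — Ohm's law: I = V / Z_total = (-39.61 + j12.04) / (165 + j167.3) = -0.0819 + j0.156 A.
Step 6 — Convert to polar: |I| = 0.1762 A, ∠I = 117.7°.

I = 0.1762∠117.7° A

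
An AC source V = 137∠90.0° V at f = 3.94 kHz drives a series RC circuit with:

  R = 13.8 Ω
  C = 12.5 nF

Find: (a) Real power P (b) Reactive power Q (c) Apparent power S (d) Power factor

Step 1 — Angular frequency: ω = 2π·f = 2π·3940 = 2.476e+04 rad/s.
Step 2 — Component impedances:
  R: Z = R = 13.8 Ω
  C: Z = 1/(jωC) = -j/(ω·C) = 0 - j3232 Ω
Step 3 — Series combination: Z_total = R + C = 13.8 - j3232 Ω = 3232∠-89.8° Ω.
Step 4 — Source phasor: V = 137∠90.0° V = 0 + j137 V.
Step 5 — Current: I = V / Z = -0.04239 + j0.000181 A = 0.04239∠179.8° A.
Step 6 — Complex power: S = V·I* = 0.0248 - j5.808 VA.
Step 7 — Real power: P = Re(S) = 0.0248 W.
Step 8 — Reactive power: Q = Im(S) = -5.808 VAR.
Step 9 — Apparent power: |S| = 5.808 VA.
Step 10 — Power factor: PF = P/|S| = 0.00427 (leading).

(a) P = 0.0248 W  (b) Q = -5.808 VAR  (c) S = 5.808 VA  (d) PF = 0.00427 (leading)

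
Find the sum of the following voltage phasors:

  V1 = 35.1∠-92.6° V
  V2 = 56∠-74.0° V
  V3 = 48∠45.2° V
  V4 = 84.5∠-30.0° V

Step 1 — Convert each phasor to rectangular form:
  V1 = 35.1·(cos(-92.6°) + j·sin(-92.6°)) = -1.592 - j35.06 V
  V2 = 56·(cos(-74.0°) + j·sin(-74.0°)) = 15.44 - j53.83 V
  V3 = 48·(cos(45.2°) + j·sin(45.2°)) = 33.82 + j34.06 V
  V4 = 84.5·(cos(-30.0°) + j·sin(-30.0°)) = 73.18 - j42.25 V
Step 2 — Sum components: V_total = 120.8 - j97.09 V.
Step 3 — Convert to polar: |V_total| = 155 V, ∠V_total = -38.8°.

V_total = 155∠-38.8° V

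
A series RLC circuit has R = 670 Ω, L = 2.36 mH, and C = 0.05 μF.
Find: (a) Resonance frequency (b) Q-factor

Step 1 — Resonance condition Im(Z)=0 gives ω₀ = 1/√(LC).
Step 2 — ω₀ = 1/√(0.00236·5e-08) = 9.206e+04 rad/s.
Step 3 — f₀ = ω₀/(2π) = 1.465e+04 Hz.
Step 4 — Series Q: Q = ω₀L/R = 9.206e+04·0.00236/670 = 0.3243.

(a) f₀ = 1.465e+04 Hz  (b) Q = 0.3243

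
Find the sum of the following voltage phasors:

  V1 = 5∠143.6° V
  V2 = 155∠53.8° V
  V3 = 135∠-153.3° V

Step 1 — Convert each phasor to rectangular form:
  V1 = 5·(cos(143.6°) + j·sin(143.6°)) = -4.024 + j2.967 V
  V2 = 155·(cos(53.8°) + j·sin(53.8°)) = 91.54 + j125.1 V
  V3 = 135·(cos(-153.3°) + j·sin(-153.3°)) = -120.6 - j60.66 V
Step 2 — Sum components: V_total = -33.09 + j67.39 V.
Step 3 — Convert to polar: |V_total| = 75.07 V, ∠V_total = 116.1°.

V_total = 75.07∠116.1° V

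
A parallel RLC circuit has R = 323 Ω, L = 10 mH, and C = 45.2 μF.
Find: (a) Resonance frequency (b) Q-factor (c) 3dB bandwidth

Step 1 — Resonance: ω₀ = 1/√(LC) = 1/√(0.01·4.52e-05) = 1487 rad/s.
Step 2 — f₀ = ω₀/(2π) = 236.7 Hz.
Step 3 — Parallel Q: Q = R/(ω₀L) = 323/(1487·0.01) = 21.72.
Step 4 — Bandwidth: Δω = ω₀/Q = 68.5 rad/s; BW = Δω/(2π) = 10.9 Hz.

(a) f₀ = 236.7 Hz  (b) Q = 21.72  (c) BW = 10.9 Hz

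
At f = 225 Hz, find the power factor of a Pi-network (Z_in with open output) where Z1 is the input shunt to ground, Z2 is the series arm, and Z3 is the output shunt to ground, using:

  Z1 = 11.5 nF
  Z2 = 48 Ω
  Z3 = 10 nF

Step 1 — Angular frequency: ω = 2π·f = 2π·225 = 1414 rad/s.
Step 2 — Component impedances:
  Z1: Z = 1/(jωC) = -j/(ω·C) = 0 - j6.151e+04 Ω
  Z2: Z = R = 48 Ω
  Z3: Z = 1/(jωC) = -j/(ω·C) = 0 - j7.074e+04 Ω
Step 3 — With open output, the series arm Z2 and the output shunt Z3 appear in series to ground: Z2 + Z3 = 48 - j7.074e+04 Ω.
Step 4 — Parallel with input shunt Z1: Z_in = Z1 || (Z2 + Z3) = 10.38 - j3.29e+04 Ω = 3.29e+04∠-90.0° Ω.
Step 5 — Power factor: PF = cos(φ) = Re(Z)/|Z| = 10.384/32900 = 0.0003156.
Step 6 — Type: Im(Z) = -3.29e+04 ⇒ leading (phase φ = -90.0°).

PF = 0.0003156 (leading, φ = -90.0°)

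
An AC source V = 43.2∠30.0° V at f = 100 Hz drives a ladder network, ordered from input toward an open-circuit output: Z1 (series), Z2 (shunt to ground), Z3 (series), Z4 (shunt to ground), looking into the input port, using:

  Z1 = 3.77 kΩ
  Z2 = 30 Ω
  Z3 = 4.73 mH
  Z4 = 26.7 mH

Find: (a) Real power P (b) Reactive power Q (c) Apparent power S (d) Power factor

Step 1 — Angular frequency: ω = 2π·f = 2π·100 = 628.3 rad/s.
Step 2 — Component impedances:
  Z1: Z = R = 3770 Ω
  Z2: Z = R = 30 Ω
  Z3: Z = jωL = j·628.3·0.00473 = 0 + j2.972 Ω
  Z4: Z = jωL = j·628.3·0.0267 = 0 + j16.78 Ω
Step 3 — Ladder network (open output): work backward from the far end, alternating series and parallel combinations. Z_in = 3779 + j13.78 Ω = 3779∠0.2° Ω.
Step 4 — Source phasor: V = 43.2∠30.0° V = 37.41 + j21.6 V.
Step 5 — Current: I = V / Z = 0.009921 + j0.00568 A = 0.01143∠29.8° A.
Step 6 — Complex power: S = V·I* = 0.4938 + j0.0018 VA.
Step 7 — Real power: P = Re(S) = 0.4938 W.
Step 8 — Reactive power: Q = Im(S) = 0.0018 VAR.
Step 9 — Apparent power: |S| = 0.4938 VA.
Step 10 — Power factor: PF = P/|S| = 1 (lagging).

(a) P = 0.4938 W  (b) Q = 0.0018 VAR  (c) S = 0.4938 VA  (d) PF = 1 (lagging)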